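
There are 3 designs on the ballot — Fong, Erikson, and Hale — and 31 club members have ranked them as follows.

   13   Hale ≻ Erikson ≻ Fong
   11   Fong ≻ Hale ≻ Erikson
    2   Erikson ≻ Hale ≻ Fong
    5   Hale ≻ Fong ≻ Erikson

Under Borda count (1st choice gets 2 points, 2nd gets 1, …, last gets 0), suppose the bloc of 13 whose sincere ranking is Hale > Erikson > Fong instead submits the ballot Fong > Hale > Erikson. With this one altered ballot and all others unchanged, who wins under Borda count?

Borda totals with the altered ballot: Fong 53, Erikson 4, Hale 36.
The switch changes the winner from Hale to Fong.

Fong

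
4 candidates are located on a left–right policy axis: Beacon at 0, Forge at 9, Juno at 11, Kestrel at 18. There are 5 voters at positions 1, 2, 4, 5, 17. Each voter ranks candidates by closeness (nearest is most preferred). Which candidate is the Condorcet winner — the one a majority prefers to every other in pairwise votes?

With single-peaked preferences on a line, the Condorcet winner is the candidate closest to the median voter.
The median voter (position 4) is closest to Beacon at 0.
Check: Beacon vs Juno — voters closer to Beacon: 4 of 5.

Beacon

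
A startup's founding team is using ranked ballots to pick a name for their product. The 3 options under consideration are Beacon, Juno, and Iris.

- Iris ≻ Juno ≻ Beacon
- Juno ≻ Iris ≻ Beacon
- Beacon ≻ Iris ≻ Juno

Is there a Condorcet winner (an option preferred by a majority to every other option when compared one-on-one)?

Yes

Head-to-head results (3 voters total):
Beacon vs Juno: Juno wins 2–1.
Beacon vs Iris: Iris wins 2–1.
Juno vs Iris: Iris wins 2–1.
Iris beats each rival — Beacon (2–1), Juno (2–1) — so Iris is the Condorcet winner.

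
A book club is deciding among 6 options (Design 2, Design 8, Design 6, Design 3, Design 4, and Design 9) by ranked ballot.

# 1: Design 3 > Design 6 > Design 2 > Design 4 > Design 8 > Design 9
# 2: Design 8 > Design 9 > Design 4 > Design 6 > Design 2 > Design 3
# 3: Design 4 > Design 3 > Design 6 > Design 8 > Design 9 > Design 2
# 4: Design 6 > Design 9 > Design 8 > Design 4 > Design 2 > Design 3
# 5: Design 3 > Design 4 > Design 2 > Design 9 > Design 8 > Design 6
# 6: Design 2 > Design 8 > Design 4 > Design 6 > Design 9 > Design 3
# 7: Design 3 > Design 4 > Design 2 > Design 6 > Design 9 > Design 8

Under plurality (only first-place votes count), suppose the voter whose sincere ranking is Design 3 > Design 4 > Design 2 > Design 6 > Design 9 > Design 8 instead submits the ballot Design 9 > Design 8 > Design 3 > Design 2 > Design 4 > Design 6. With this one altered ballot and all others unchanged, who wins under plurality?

First-place totals with the altered ballot: Design 2 1, Design 8 1, Design 6 1, Design 3 2, Design 4 1, Design 9 1.
The winner is unchanged: still Design 3.

Design 3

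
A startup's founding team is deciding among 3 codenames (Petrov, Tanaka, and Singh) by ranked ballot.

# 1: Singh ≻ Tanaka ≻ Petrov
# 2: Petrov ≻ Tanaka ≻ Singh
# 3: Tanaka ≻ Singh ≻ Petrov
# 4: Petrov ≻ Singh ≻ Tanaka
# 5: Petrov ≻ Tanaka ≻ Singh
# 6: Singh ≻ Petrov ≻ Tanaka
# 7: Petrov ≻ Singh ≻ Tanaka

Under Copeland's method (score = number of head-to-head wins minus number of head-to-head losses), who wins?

Pairwise results:
  Petrov vs Tanaka: Petrov wins 5–2.
  Petrov vs Singh: Petrov wins 4–3.
  Tanaka vs Singh: Singh wins 4–3.
Copeland scores (wins − losses):
  Petrov: 2 − 0 = 2
  Tanaka: 0 − 2 = -2
  Singh: 1 − 1 = 0
Petrov has the best Copeland score.

Petrov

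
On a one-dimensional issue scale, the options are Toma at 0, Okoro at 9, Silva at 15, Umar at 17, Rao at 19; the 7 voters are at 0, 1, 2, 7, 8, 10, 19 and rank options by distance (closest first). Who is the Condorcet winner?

Okoro

With single-peaked preferences on a line, the Condorcet winner is the candidate closest to the median voter.
The median voter (position 7) is closest to Okoro at 9.
Check: Okoro vs Rao — voters closer to Okoro: 6 of 7.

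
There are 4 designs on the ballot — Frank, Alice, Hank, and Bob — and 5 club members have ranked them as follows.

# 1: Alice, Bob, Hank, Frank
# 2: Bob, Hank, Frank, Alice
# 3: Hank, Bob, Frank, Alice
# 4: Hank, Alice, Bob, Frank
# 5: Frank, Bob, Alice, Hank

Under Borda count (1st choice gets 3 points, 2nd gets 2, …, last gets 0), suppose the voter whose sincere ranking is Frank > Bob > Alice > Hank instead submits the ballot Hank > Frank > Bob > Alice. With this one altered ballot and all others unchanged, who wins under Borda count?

Borda totals with the altered ballot: Frank 4, Alice 5, Hank 12, Bob 9.
The switch changes the winner from Bob to Hank.

Hank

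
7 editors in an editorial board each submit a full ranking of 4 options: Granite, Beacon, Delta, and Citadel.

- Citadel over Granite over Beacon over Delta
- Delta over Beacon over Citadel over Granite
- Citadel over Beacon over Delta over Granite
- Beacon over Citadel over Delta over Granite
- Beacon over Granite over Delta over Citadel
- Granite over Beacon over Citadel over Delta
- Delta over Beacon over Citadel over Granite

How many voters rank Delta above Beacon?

Ballots ranking Delta above Beacon: 2.
Ballots ranking Beacon above Delta: 5.
So 2 of 7 voters prefer Delta to Beacon.

2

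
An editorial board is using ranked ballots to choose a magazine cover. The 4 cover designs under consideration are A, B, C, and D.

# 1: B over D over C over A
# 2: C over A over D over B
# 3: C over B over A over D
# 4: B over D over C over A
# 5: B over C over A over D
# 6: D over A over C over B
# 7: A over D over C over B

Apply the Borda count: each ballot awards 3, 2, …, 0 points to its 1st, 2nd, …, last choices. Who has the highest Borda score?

Borda scores:
  A: 0 + 2 + 1 + 0 + 1 + 2 + 3 = 9
  B: 3 + 0 + 2 + 3 + 3 + 0 + 0 = 11
  C: 1 + 3 + 3 + 1 + 2 + 1 + 1 = 12
  D: 2 + 1 + 0 + 2 + 0 + 3 + 2 = 10
C has the highest total.

C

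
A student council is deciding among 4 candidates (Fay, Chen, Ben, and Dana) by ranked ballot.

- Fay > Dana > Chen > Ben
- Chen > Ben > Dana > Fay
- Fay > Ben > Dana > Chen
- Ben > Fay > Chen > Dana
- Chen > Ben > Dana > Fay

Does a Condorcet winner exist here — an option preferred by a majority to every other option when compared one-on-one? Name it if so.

Head-to-head results (5 voters total):
Fay vs Chen: Fay wins 3–2.
Fay vs Ben: Ben wins 3–2.
Fay vs Dana: Fay wins 3–2.
Chen vs Ben: Chen wins 3–2.
Chen vs Dana: Chen wins 3–2.
Ben vs Dana: Ben wins 4–1.
No candidate beats all others: Fay beats Chen beats Ben beats Fay, a majority cycle.

No Condorcet winner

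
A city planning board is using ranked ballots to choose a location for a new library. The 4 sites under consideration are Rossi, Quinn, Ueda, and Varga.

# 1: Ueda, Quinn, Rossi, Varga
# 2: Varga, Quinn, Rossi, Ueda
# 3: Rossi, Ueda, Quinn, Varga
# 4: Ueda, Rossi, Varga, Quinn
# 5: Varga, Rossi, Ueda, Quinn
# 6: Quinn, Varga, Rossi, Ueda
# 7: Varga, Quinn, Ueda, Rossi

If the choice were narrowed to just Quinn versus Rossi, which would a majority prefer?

Quinn

Ballots ranking Quinn above Rossi: 4.
Ballots ranking Rossi above Quinn: 3.
Quinn wins the head-to-head, 4–3.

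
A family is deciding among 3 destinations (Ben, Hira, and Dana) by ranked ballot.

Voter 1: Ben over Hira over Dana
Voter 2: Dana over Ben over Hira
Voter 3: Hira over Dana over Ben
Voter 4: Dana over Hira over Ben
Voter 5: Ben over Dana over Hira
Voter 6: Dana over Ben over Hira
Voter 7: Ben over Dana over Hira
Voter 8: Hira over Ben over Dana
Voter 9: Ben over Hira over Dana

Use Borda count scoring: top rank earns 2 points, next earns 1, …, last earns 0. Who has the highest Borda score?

Borda scores:
  Ben: 2 + 1 + 0 + 0 + 2 + 1 + 2 + 1 + 2 = 11
  Hira: 1 + 0 + 2 + 1 + 0 + 0 + 0 + 2 + 1 = 7
  Dana: 0 + 2 + 1 + 2 + 1 + 2 + 1 + 0 + 0 = 9
Ben has the highest total.

Ben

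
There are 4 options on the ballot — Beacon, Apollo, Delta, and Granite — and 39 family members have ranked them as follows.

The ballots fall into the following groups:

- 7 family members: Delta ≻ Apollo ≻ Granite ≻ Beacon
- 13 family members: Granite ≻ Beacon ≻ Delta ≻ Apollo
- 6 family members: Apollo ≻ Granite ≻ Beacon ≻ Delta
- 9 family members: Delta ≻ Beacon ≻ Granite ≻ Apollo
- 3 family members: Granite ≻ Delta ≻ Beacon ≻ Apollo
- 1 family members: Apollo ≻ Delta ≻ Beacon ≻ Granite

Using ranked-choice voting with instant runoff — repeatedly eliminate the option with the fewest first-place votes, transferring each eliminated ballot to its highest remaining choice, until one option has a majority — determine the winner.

Round 1: Delta 16, Granite 16, Apollo 7, Beacon 0. Beacon has the fewest and is eliminated.
Round 2: Delta 16, Granite 16, Apollo 7. Apollo has the fewest and is eliminated.
Round 3: Granite 22, Delta 17. Granite has a majority.

Granite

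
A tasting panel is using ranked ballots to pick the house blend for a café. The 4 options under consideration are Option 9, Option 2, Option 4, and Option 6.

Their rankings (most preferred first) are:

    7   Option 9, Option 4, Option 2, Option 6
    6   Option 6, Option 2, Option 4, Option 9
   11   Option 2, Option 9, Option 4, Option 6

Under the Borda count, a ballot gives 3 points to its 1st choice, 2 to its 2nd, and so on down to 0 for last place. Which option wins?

Option 2

Borda scores:
  Option 9: 7·3 + 6·0 + 11·2 = 43
  Option 2: 7·1 + 6·2 + 11·3 = 52
  Option 4: 7·2 + 6·1 + 11·1 = 31
  Option 6: 7·0 + 6·3 + 11·0 = 18
Option 2 has the highest total.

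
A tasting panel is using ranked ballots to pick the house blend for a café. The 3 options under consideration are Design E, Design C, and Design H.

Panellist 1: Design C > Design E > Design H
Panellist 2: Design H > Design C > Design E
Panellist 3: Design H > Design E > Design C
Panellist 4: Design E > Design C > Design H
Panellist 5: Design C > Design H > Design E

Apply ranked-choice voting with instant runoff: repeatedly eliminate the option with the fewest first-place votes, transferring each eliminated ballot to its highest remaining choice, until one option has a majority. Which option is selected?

Design C

Round 1: Design C 2, Design H 2, Design E 1. Design E has the fewest and is eliminated.
Round 2: Design C 3, Design H 2. Design C has a majority.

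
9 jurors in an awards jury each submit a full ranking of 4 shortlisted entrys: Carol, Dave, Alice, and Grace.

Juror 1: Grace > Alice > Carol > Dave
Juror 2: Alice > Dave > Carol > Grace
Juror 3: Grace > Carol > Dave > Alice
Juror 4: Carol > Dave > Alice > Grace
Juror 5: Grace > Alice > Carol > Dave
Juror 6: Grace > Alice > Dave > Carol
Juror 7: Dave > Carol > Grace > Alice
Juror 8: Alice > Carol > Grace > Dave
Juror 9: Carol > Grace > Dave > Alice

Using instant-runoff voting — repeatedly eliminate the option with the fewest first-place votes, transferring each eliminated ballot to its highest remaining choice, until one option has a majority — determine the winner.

Round 1: Grace 4, Carol 2, Alice 2, Dave 1. Dave has the fewest and is eliminated.
Round 2: Grace 4, Carol 3, Alice 2. Alice has the fewest and is eliminated.
Round 3: Carol 5, Grace 4. Carol has a majority.

Carol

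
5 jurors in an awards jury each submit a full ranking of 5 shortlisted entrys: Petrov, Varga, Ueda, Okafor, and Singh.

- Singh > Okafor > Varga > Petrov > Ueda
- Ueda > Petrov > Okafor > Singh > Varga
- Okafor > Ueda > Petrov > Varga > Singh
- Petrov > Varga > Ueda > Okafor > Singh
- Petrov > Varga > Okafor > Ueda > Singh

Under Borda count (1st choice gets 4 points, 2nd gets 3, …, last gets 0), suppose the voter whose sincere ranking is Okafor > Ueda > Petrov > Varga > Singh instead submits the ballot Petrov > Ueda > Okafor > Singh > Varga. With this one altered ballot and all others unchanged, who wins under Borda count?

Borda totals with the altered ballot: Petrov 16, Varga 8, Ueda 10, Okafor 10, Singh 6.
The winner is unchanged: still Petrov.

Petrov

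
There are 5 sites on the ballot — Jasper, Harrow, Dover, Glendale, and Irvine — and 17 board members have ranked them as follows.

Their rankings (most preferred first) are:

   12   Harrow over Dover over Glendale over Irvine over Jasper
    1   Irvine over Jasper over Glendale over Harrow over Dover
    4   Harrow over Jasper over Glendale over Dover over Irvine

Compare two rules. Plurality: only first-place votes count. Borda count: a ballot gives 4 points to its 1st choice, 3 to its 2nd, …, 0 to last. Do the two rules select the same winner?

Yes

Plurality first-place counts: Jasper 0, Harrow 16, Dover 0, Glendale 0, Irvine 1 → Harrow.
Borda totals: Jasper 15, Harrow 65, Dover 40, Glendale 34, Irvine 16 → Harrow.
The two rules agree on Harrow.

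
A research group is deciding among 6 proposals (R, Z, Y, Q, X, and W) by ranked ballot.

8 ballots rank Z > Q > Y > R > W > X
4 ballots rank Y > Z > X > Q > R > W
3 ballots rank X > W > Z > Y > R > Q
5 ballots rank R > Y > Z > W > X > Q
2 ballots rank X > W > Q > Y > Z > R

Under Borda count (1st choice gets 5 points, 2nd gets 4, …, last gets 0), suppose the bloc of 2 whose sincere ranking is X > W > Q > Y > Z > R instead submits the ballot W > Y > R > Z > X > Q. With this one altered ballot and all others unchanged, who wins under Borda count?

Z

Borda totals with the altered ballot: R 54, Z 84, Y 78, Q 40, X 34, W 40.
The winner is unchanged: still Z.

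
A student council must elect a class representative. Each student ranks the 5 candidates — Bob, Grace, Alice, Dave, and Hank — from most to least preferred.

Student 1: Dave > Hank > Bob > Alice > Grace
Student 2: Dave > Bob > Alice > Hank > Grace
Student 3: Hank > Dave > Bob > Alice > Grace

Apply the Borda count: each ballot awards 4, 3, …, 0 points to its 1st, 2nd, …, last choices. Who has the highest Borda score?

Dave

Borda scores:
  Bob: 2 + 3 + 2 = 7
  Grace: 0 + 0 + 0 = 0
  Alice: 1 + 2 + 1 = 4
  Dave: 4 + 4 + 3 = 11
  Hank: 3 + 1 + 4 = 8
Dave has the highest total.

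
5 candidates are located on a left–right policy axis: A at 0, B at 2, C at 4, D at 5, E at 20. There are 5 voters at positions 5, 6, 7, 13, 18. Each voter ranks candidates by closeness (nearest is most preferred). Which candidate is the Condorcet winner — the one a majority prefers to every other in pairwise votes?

With single-peaked preferences on a line, the Condorcet winner is the candidate closest to the median voter.
The median voter (position 7) is closest to D at 5.
Check: D vs A — voters closer to D: 5 of 5.

D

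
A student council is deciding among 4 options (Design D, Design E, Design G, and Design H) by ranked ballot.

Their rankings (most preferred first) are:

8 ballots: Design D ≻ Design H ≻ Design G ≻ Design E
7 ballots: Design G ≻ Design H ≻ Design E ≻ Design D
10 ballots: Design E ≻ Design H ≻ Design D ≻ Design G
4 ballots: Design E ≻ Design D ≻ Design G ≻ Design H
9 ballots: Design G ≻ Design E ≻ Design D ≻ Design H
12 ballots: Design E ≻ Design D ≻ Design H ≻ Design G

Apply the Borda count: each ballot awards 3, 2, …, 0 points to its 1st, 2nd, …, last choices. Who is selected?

Design E

Borda scores:
  Design D: 8·3 + 7·0 + 10·1 + 4·2 + 9·1 + 12·2 = 75
  Design E: 8·0 + 7·1 + 10·3 + 4·3 + 9·2 + 12·3 = 103
  Design G: 8·1 + 7·3 + 10·0 + 4·1 + 9·3 + 12·0 = 60
  Design H: 8·2 + 7·2 + 10·2 + 4·0 + 9·0 + 12·1 = 62
Design E has the highest total.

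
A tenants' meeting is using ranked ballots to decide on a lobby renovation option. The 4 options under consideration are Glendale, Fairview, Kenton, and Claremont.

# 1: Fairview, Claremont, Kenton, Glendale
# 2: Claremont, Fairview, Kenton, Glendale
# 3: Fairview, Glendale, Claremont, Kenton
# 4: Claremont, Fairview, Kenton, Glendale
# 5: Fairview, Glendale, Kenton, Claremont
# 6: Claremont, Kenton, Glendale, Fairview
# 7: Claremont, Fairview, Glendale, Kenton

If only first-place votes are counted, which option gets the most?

First-place vote totals:
  Glendale: 0
  Fairview: 3
  Kenton: 0
  Claremont: 4
Claremont has the most first-place votes.

Claremont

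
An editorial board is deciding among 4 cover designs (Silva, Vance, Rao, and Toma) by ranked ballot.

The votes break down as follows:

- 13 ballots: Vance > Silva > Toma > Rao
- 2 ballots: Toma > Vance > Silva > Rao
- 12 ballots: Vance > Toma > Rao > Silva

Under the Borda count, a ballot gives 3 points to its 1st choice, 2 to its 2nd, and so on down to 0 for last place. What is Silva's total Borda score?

Borda scores:
  Silva: 13·2 + 2·1 + 12·0 = 28
  Vance: 13·3 + 2·2 + 12·3 = 79
  Rao: 13·0 + 2·0 + 12·1 = 12
  Toma: 13·1 + 2·3 + 12·2 = 43

28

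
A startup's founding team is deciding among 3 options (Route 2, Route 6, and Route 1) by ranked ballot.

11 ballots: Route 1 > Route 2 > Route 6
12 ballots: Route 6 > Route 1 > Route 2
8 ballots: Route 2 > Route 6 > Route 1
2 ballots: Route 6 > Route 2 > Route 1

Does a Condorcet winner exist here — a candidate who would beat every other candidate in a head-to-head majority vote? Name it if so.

None — there is no Condorcet winner

Head-to-head results (33 voters total):
Route 2 vs Route 6: Route 2 wins 19–14.
Route 2 vs Route 1: Route 1 wins 23–10.
Route 6 vs Route 1: Route 6 wins 22–11.
No candidate beats all others: Route 2 beats Route 6 beats Route 1 beats Route 2, a majority cycle.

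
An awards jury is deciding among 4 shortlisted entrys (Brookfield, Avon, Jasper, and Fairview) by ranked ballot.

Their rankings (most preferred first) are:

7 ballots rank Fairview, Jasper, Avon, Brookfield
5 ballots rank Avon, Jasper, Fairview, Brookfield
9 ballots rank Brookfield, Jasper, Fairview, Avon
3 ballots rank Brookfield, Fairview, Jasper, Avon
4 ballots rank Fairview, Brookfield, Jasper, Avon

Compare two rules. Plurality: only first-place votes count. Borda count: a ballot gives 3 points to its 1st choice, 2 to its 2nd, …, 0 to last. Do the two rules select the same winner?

No

Plurality first-place counts: Brookfield 12, Avon 5, Jasper 0, Fairview 11 → Brookfield.
Borda totals: Brookfield 44, Avon 22, Jasper 49, Fairview 53 → Fairview.
The two rules disagree: plurality picks Brookfield, Borda picks Fairview.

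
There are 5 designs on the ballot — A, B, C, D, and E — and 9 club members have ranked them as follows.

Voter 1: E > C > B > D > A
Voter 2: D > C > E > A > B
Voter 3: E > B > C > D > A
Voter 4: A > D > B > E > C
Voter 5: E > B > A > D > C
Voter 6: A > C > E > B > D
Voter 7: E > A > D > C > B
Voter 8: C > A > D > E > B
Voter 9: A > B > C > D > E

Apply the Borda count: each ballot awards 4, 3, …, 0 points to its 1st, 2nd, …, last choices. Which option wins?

Borda scores:
  A: 0 + 1 + 0 + 4 + 2 + 4 + 3 + 3 + 4 = 21
  B: 2 + 0 + 3 + 2 + 3 + 1 + 0 + 0 + 3 = 14
  C: 3 + 3 + 2 + 0 + 0 + 3 + 1 + 4 + 2 = 18
  D: 1 + 4 + 1 + 3 + 1 + 0 + 2 + 2 + 1 = 15
  E: 4 + 2 + 4 + 1 + 4 + 2 + 4 + 1 + 0 = 22
E has the highest total.

E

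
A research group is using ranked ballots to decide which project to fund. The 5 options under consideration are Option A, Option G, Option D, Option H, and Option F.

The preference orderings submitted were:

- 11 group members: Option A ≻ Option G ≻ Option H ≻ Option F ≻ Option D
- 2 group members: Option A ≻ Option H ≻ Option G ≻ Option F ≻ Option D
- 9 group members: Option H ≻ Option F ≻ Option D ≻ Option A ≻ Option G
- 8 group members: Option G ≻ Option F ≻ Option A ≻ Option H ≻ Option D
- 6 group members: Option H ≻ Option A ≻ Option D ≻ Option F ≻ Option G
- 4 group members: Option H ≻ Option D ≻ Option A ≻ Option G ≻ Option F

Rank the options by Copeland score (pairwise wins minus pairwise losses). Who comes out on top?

Pairwise results:
  Option A vs Option G: Option A wins 32–8.
  Option A vs Option D: Option A wins 27–13.
  Option A vs Option H: Option A wins 21–19.
  Option A vs Option F: Option A wins 23–17.
  Option G vs Option D: Option G wins 21–19.
  Option G vs Option H: Option H wins 21–19.
  Option G vs Option F: Option G wins 25–15.
  Option D vs Option H: Option H wins 40–0.
  Option D vs Option F: Option F wins 30–10.
  Option H vs Option F: Option H wins 32–8.
Copeland scores (wins − losses):
  Option A: 4 − 0 = 4
  Option G: 2 − 2 = 0
  Option D: 0 − 4 = -4
  Option H: 3 − 1 = 2
  Option F: 1 − 3 = -2
Option A has the best Copeland score.

Option A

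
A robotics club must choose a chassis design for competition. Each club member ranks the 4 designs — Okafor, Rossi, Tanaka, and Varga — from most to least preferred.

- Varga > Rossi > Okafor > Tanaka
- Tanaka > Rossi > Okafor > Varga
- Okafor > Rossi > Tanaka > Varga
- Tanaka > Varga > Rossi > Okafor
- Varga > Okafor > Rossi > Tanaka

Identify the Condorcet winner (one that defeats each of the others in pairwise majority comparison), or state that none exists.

There is no Condorcet winner

Head-to-head results (5 voters total):
Okafor vs Rossi: Rossi wins 3–2.
Okafor vs Tanaka: Okafor wins 3–2.
Okafor vs Varga: Varga wins 3–2.
Rossi vs Tanaka: Rossi wins 3–2.
Rossi vs Varga: Varga wins 3–2.
Tanaka vs Varga: Tanaka wins 3–2.
No candidate beats all others: Okafor beats Tanaka beats Varga beats Okafor, a majority cycle.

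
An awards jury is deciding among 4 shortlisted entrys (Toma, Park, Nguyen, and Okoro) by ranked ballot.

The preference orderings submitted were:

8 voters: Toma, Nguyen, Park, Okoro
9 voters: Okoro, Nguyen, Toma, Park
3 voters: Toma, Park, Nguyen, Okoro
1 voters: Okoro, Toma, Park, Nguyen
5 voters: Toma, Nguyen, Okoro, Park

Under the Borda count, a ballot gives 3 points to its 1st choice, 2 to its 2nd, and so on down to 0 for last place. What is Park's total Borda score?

15

Borda scores:
  Toma: 8·3 + 9·1 + 3·3 + 2 + 5·3 = 59
  Park: 8·1 + 9·0 + 3·2 + 1 + 5·0 = 15
  Nguyen: 8·2 + 9·2 + 3·1 + 0 + 5·2 = 47
  Okoro: 8·0 + 9·3 + 3·0 + 3 + 5·1 = 35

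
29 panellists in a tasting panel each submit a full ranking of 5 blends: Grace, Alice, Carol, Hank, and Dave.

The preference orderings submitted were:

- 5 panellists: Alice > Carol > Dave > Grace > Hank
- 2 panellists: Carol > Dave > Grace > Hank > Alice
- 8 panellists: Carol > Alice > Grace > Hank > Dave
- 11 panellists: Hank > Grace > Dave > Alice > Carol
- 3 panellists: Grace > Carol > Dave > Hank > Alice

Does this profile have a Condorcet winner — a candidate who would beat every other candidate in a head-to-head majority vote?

No

Head-to-head results (29 voters total):
Grace vs Alice: Grace wins 16–13.
Grace vs Carol: Carol wins 15–14.
Grace vs Hank: Grace wins 18–11.
Grace vs Dave: Grace wins 22–7.
Alice vs Carol: Alice wins 16–13.
Alice vs Hank: Hank wins 16–13.
Alice vs Dave: Dave wins 16–13.
Carol vs Hank: Carol wins 18–11.
Carol vs Dave: Carol wins 18–11.
Hank vs Dave: Hank wins 19–10.
No candidate beats all others: Grace beats Alice beats Carol beats Grace, a majority cycle.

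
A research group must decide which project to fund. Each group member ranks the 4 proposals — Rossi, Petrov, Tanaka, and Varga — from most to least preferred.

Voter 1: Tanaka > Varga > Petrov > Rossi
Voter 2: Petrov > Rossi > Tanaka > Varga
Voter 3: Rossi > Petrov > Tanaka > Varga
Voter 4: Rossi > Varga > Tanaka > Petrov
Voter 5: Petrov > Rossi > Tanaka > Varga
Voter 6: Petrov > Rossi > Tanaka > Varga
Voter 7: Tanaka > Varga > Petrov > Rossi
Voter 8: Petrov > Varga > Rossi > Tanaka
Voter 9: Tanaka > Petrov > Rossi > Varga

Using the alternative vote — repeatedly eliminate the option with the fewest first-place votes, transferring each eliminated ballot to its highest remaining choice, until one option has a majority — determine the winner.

Round 1: Petrov 4, Tanaka 3, Rossi 2, Varga 0. Varga has the fewest and is eliminated.
Round 2: Petrov 4, Tanaka 3, Rossi 2. Rossi has the fewest and is eliminated.
Round 3: Petrov 5, Tanaka 4. Petrov has a majority.

Petrov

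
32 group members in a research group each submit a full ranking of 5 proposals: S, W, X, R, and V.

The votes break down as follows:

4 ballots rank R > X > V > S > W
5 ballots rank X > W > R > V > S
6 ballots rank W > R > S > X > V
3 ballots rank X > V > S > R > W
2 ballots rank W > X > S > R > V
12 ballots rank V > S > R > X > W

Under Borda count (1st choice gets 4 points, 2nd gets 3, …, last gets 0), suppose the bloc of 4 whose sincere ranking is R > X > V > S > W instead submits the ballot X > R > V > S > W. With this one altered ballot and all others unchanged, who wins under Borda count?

X

Borda totals with the altered ballot: S 62, W 47, X 72, R 69, V 70.
The switch changes the winner from R to X.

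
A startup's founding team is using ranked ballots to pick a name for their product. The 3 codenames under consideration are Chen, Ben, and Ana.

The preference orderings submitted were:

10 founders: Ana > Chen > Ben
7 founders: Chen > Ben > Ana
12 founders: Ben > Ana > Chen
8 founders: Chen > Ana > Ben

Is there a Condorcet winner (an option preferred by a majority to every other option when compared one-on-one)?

No

Head-to-head results (37 voters total):
Chen vs Ben: Chen wins 25–12.
Chen vs Ana: Ana wins 22–15.
Ben vs Ana: Ben wins 19–18.
No candidate beats all others: Chen beats Ben beats Ana beats Chen, a majority cycle.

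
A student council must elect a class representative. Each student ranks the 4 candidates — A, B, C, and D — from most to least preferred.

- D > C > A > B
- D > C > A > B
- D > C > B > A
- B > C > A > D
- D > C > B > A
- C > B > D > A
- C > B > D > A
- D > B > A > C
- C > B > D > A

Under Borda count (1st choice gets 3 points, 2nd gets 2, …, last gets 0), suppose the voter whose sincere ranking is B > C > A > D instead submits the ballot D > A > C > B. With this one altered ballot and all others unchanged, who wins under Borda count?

Borda totals with the altered ballot: A 5, B 10, C 18, D 21.
The switch changes the winner from C to D.

D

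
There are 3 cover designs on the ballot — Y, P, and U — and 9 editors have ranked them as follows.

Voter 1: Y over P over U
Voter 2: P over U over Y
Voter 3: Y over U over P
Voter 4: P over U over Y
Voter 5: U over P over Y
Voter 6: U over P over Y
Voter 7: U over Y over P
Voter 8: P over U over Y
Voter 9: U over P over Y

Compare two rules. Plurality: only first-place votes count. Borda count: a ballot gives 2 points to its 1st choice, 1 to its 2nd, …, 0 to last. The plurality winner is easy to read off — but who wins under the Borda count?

U

Plurality first-place counts: Y 2, P 3, U 4 → U.
Borda totals: Y 5, P 10, U 12 → U.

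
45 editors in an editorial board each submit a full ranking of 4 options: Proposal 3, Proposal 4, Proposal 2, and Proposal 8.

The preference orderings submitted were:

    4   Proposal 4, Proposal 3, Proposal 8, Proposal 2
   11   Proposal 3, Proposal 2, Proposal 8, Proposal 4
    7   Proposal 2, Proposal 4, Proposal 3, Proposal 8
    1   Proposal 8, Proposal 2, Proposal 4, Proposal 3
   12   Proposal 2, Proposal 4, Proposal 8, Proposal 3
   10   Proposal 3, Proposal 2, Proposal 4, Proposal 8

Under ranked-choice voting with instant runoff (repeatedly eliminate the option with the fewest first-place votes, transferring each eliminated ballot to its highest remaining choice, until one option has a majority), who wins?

Proposal 3

Round 1: Proposal 3 21, Proposal 2 19, Proposal 4 4, Proposal 8 1. Proposal 8 has the fewest and is eliminated.
Round 2: Proposal 3 21, Proposal 2 20, Proposal 4 4. Proposal 4 has the fewest and is eliminated.
Round 3: Proposal 3 25, Proposal 2 20. Proposal 3 has a majority.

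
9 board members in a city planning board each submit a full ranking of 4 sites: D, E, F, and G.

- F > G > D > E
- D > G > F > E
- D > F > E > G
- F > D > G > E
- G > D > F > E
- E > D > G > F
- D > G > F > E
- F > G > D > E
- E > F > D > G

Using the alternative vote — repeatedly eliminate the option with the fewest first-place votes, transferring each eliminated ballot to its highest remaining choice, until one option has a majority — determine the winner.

Round 1: D 3, F 3, E 2, G 1. G has the fewest and is eliminated.
Round 2: D 4, F 3, E 2. E has the fewest and is eliminated.
Round 3: D 5, F 4. D has a majority.

D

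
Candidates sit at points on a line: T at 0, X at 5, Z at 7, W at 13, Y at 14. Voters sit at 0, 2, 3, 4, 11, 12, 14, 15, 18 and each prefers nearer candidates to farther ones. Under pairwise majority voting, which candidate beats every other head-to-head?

W

With single-peaked preferences on a line, the Condorcet winner is the candidate closest to the median voter.
The median voter (position 11) is closest to W at 13.
Check: W vs T — voters closer to W: 5 of 9.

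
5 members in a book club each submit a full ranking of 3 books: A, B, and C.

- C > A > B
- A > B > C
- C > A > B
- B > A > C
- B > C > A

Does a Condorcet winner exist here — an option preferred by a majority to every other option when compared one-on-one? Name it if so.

There is no Condorcet winner

Head-to-head results (5 voters total):
A vs B: A wins 3–2.
A vs C: C wins 3–2.
B vs C: B wins 3–2.
No candidate beats all others: A beats B beats C beats A, a majority cycle.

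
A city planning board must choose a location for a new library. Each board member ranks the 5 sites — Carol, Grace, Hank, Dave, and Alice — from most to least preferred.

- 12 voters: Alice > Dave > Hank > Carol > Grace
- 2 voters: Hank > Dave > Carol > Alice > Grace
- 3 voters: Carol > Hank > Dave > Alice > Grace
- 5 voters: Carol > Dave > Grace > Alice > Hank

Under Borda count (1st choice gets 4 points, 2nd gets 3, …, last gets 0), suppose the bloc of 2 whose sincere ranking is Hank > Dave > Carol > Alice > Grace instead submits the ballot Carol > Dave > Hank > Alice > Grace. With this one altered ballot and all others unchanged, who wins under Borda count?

Dave

Borda totals with the altered ballot: Carol 52, Grace 10, Hank 37, Dave 63, Alice 58.
The winner is unchanged: still Dave.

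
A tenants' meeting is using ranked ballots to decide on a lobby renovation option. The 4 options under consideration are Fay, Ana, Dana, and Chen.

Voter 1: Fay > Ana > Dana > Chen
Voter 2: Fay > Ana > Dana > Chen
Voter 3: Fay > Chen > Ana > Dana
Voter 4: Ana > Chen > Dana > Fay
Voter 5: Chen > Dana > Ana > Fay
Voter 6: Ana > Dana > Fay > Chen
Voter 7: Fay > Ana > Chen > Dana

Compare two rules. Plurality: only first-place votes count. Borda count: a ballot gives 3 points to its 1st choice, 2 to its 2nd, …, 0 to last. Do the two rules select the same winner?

Plurality first-place counts: Fay 4, Ana 2, Dana 0, Chen 1 → Fay.
Borda totals: Fay 13, Ana 14, Dana 7, Chen 8 → Ana.
The two rules disagree: plurality picks Fay, Borda picks Ana.

No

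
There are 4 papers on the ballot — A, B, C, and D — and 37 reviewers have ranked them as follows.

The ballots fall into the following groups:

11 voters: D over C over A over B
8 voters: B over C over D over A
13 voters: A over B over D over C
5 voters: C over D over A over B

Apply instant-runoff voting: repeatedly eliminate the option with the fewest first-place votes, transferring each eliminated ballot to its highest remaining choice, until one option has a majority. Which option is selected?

Round 1: A 13, D 11, B 8, C 5. C has the fewest and is eliminated.
Round 2: D 16, A 13, B 8. B has the fewest and is eliminated.
Round 3: D 24, A 13. D has a majority.

D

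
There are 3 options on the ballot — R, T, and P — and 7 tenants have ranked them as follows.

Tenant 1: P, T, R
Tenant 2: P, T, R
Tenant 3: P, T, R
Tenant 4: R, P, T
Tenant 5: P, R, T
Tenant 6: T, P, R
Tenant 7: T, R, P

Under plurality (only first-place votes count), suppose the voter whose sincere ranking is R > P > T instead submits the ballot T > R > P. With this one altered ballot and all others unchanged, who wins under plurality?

P

First-place totals with the altered ballot: R 0, T 3, P 4.
The winner is unchanged: still P.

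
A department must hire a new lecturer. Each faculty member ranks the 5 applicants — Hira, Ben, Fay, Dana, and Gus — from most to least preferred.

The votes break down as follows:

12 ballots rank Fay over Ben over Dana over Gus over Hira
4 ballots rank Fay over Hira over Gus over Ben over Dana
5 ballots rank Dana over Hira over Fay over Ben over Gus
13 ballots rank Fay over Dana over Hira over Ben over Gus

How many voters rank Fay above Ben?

34

Ballots ranking Fay above Ben: 12+4+5+13 = 34.
Ballots ranking Ben above Fay: 0.
So 34 of 34 voters prefer Fay to Ben.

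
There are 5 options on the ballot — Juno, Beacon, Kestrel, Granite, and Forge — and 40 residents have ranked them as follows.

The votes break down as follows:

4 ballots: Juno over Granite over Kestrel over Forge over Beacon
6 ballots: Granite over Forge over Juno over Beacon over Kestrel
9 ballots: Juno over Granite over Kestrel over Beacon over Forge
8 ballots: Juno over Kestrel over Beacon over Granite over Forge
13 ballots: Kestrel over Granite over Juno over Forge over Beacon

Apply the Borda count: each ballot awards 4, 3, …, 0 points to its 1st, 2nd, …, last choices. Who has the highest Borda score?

Juno

Borda scores:
  Juno: 4·4 + 6·2 + 9·4 + 8·4 + 13·2 = 122
  Beacon: 4·0 + 6·1 + 9·1 + 8·2 + 13·0 = 31
  Kestrel: 4·2 + 6·0 + 9·2 + 8·3 + 13·4 = 102
  Granite: 4·3 + 6·4 + 9·3 + 8·1 + 13·3 = 110
  Forge: 4·1 + 6·3 + 9·0 + 8·0 + 13·1 = 35
Juno has the highest total.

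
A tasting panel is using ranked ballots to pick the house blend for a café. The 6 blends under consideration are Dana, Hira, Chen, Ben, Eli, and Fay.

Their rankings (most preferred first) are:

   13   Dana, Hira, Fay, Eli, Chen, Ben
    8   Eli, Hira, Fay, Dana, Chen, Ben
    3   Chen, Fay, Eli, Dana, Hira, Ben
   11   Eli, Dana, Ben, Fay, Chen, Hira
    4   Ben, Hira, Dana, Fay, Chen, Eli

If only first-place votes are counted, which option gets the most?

Eli

First-place vote totals:
  Dana: 13
  Hira: 0
  Chen: 3
  Ben: 4
  Eli: 19
  Fay: 0
Eli has the most first-place votes.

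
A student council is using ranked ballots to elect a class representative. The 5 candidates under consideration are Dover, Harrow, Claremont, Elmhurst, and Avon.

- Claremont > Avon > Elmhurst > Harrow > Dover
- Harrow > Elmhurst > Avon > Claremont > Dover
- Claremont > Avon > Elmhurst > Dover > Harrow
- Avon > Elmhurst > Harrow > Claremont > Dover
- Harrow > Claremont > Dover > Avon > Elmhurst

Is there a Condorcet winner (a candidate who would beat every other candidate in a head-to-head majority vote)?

Head-to-head results (5 voters total):
Dover vs Harrow: Harrow wins 4–1.
Dover vs Claremont: Claremont wins 5–0.
Dover vs Elmhurst: Elmhurst wins 4–1.
Dover vs Avon: Avon wins 4–1.
Harrow vs Claremont: Harrow wins 3–2.
Harrow vs Elmhurst: Elmhurst wins 3–2.
Harrow vs Avon: Avon wins 3–2.
Claremont vs Elmhurst: Claremont wins 3–2.
Claremont vs Avon: Claremont wins 3–2.
Elmhurst vs Avon: Avon wins 4–1.
No candidate beats all others: Harrow beats Claremont beats Elmhurst beats Harrow, a majority cycle.

No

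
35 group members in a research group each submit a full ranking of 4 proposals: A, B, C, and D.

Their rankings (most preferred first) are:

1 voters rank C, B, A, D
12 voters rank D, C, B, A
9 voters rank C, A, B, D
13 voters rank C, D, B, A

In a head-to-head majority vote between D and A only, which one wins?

Ballots ranking D above A: 12+13 = 25.
Ballots ranking A above D: 1+9 = 10.
D wins the head-to-head, 25–10.

D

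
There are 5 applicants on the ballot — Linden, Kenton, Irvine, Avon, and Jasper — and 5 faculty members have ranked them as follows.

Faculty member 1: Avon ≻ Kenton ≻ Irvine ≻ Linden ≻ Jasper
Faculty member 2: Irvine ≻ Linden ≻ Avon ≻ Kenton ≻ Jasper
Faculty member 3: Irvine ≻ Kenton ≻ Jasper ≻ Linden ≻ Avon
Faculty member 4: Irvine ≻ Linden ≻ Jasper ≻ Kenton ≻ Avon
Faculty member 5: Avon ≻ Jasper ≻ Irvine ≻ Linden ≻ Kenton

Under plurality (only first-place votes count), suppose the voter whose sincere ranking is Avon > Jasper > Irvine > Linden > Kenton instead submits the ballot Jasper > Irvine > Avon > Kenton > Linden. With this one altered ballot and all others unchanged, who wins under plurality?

First-place totals with the altered ballot: Linden 0, Kenton 0, Irvine 3, Avon 1, Jasper 1.
The winner is unchanged: still Irvine.

Irvine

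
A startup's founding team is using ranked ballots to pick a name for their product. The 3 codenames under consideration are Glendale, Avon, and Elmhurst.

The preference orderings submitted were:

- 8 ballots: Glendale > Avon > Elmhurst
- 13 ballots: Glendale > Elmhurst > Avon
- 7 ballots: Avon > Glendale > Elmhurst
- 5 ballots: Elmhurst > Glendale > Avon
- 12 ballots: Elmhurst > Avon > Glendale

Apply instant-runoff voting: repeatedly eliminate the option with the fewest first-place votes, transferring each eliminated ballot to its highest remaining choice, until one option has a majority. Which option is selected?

Round 1: Glendale 21, Elmhurst 17, Avon 7. Avon has the fewest and is eliminated.
Round 2: Glendale 28, Elmhurst 17. Glendale has a majority.

Glendale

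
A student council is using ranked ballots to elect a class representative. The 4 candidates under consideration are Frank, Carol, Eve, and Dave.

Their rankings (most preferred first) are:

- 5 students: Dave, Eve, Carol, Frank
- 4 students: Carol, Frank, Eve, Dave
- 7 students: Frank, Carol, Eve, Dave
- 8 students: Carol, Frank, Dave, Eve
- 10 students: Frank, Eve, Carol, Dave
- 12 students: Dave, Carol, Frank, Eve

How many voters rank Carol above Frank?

29

Ballots ranking Carol above Frank: 5+4+8+12 = 29.
Ballots ranking Frank above Carol: 7+10 = 17.
So 29 of 46 voters prefer Carol to Frank.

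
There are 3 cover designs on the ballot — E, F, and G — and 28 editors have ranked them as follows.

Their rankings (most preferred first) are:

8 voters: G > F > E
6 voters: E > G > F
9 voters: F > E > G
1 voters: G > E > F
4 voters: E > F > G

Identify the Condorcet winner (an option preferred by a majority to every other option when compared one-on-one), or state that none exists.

None — there is no Condorcet winner

Head-to-head results (28 voters total):
E vs F: F wins 17–11.
E vs G: E wins 19–9.
F vs G: G wins 15–13.
No candidate beats all others: E beats G beats F beats E, a majority cycle.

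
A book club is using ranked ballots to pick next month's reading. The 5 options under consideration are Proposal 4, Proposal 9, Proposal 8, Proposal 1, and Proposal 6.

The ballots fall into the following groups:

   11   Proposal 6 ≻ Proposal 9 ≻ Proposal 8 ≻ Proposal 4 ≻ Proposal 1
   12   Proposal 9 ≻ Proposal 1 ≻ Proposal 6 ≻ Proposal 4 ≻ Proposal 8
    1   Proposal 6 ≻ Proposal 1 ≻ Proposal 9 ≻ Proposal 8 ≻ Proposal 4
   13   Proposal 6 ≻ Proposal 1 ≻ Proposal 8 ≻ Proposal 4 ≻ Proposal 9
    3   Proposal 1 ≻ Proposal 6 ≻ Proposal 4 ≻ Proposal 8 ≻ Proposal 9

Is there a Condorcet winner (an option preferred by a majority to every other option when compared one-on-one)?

Head-to-head results (40 voters total):
Proposal 4 vs Proposal 9: Proposal 9 wins 24–16.
Proposal 4 vs Proposal 8: Proposal 8 wins 25–15.
Proposal 4 vs Proposal 1: Proposal 1 wins 29–11.
Proposal 4 vs Proposal 6: Proposal 6 wins 40–0.
Proposal 9 vs Proposal 8: Proposal 9 wins 24–16.
Proposal 9 vs Proposal 1: Proposal 9 wins 23–17.
Proposal 9 vs Proposal 6: Proposal 6 wins 28–12.
Proposal 8 vs Proposal 1: Proposal 1 wins 29–11.
Proposal 8 vs Proposal 6: Proposal 6 wins 40–0.
Proposal 1 vs Proposal 6: Proposal 6 wins 25–15.
Proposal 6 beats each rival — Proposal 4 (40–0), Proposal 9 (28–12), Proposal 8 (40–0), Proposal 1 (25–15) — so Proposal 6 is the Condorcet winner.

Yes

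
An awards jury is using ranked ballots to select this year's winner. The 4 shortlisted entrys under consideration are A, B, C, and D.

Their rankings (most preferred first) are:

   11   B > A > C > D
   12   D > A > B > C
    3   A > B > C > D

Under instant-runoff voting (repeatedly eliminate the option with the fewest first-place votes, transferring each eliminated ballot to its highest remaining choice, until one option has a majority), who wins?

B

Round 1: D 12, B 11, A 3, C 0. C has the fewest and is eliminated.
Round 2: D 12, B 11, A 3. A has the fewest and is eliminated.
Round 3: B 14, D 12. B has a majority.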